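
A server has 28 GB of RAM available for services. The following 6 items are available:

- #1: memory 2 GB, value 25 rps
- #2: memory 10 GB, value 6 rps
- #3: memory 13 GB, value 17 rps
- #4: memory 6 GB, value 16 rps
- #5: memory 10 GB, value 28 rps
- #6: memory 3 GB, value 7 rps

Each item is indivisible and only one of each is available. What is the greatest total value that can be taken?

Check high-value combinations within 28 GB:
- #1+#3+#5+#6: memory 2+13+10+3=28, value 25+17+28+7=77
- #1+#4+#5+#6: memory 2+6+10+3=21, value 25+16+28+7=76
- #1+#2+#4+#5: memory 2+10+6+10=28, value 25+6+16+28=75
- #1+#3+#5: memory 2+13+10=25, value 25+17+28=70
- #1+#4+#5: memory 2+6+10=18, value 25+16+28=69
Best: 77 rps.

77 rps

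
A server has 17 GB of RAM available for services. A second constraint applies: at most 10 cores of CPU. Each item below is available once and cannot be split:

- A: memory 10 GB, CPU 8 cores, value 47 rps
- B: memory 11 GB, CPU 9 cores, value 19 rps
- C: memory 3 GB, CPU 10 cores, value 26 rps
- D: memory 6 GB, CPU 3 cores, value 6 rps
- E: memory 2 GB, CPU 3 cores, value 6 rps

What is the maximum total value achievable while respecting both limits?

47 rps

Feasible sets respecting both limits:
- A: memory 10, CPU 8, value 47
- C: memory 3, CPU 10, value 26
- B: memory 11, CPU 9, value 19
Best: 47 rps.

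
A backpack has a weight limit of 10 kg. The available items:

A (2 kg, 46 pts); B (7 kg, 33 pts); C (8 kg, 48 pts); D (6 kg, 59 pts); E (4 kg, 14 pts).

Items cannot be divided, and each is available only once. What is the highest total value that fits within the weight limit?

Check high-value combinations within 10 kg:
- A+D: weight 2+6=8, value 46+59=105
- A+C: weight 2+8=10, value 46+48=94
- A+B: weight 2+7=9, value 46+33=79
Best: 105 pts.

105 pts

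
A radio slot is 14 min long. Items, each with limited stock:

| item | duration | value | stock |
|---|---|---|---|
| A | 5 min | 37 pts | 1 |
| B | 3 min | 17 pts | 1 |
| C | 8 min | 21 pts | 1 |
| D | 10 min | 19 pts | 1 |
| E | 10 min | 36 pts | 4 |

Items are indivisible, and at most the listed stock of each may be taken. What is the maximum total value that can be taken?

58 pts

Best selections within duration 14 and stock limits:
- 1×A + 1×C: duration 13, value 58
- 1×A + 1×B: duration 8, value 54
- 1×B + 1×E: duration 13, value 53
Best: 58 pts.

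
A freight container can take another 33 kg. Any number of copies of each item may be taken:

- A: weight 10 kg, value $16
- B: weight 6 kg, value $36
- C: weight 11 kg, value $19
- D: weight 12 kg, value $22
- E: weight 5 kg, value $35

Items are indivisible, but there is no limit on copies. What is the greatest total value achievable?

$213

Best value-per-unit is E at 35/5; filling with it alone gives 6×35 = 210.
Optimal mix: 3×B + 3×E → weight 33, value 213.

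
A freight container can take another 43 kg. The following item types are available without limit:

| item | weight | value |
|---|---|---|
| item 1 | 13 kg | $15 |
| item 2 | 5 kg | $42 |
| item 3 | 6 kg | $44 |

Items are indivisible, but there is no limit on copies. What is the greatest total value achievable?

$342

Best value-per-unit is item 2 at 42/5; filling with it alone gives 8×42 = 336.
Optimal mix: 5×item 2 + 3×item 3 → weight 43, value 342.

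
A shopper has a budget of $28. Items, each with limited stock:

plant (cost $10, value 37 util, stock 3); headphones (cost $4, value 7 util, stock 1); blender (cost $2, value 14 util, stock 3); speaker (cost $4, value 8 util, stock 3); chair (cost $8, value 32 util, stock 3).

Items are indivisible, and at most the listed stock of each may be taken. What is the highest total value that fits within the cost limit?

124 util

Best selections within cost 28 and stock limits:
- 2×blender + 3×chair: cost 28, value 124
- 1×plant + 3×blender + 1×speaker + 1×chair: cost 28, value 119
- 1×plant + 1×headphones + 3×blender + 1×chair: cost 28, value 118
Best: 124 util.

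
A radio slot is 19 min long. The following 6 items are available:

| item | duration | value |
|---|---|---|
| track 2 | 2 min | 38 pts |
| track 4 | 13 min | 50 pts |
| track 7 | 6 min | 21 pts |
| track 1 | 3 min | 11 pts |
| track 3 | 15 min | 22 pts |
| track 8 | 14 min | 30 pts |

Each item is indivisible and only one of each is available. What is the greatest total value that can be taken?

99 pts

This is a 0/1 knapsack; check combinations near the capacity.
- track 2+track 4+track 1: duration 2+13+3=18, value 38+50+11=99
- track 2+track 4: duration 2+13=15, value 38+50=88
- track 2+track 1+track 8: duration 2+3+14=19, value 38+11+30=79
Best: 99 pts.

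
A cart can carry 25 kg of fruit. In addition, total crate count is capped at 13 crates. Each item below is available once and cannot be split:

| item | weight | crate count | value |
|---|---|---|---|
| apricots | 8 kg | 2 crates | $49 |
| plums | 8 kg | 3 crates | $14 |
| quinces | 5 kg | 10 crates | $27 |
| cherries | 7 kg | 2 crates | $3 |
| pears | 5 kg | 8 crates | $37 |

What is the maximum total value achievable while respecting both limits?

Feasible sets respecting both limits:
- apricots+plums+pears: weight 21, crate count 13, value 100
- apricots+cherries+pears: weight 20, crate count 12, value 89
- apricots+pears: weight 13, crate count 10, value 86
Best: $100.

$100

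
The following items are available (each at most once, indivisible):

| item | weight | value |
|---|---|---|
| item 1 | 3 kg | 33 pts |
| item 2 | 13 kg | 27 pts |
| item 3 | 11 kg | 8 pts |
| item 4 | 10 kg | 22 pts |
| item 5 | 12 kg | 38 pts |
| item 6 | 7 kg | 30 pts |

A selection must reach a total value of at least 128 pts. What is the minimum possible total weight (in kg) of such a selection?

35

Subsets with value ≥ 128, sorted by total weight:
- item 1+item 2+item 5+item 6: weight 35, value 128
- item 1+item 3+item 4+item 5+item 6: weight 43, value 131
- item 1+item 2+item 4+item 5+item 6: weight 45, value 150
Minimum weight: 35 kg.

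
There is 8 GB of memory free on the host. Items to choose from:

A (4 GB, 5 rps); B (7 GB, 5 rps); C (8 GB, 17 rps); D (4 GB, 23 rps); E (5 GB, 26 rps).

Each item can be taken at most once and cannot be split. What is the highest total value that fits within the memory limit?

28 rps

Check high-value combinations within 8 GB:
- A+D: memory 4+4=8, value 5+23=28
- E: memory 5, value 26
- D: memory 4, value 23
- C: memory 8, value 17
Best: 28 rps.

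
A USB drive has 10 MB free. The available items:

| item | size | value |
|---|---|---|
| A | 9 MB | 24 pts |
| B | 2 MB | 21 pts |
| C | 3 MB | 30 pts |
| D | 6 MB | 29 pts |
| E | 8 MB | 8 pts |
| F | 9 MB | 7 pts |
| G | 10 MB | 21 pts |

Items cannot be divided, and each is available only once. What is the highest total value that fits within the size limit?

This is a 0/1 knapsack; check combinations near the capacity.
- C+D: size 3+6=9, value 30+29=59
- B+C: size 2+3=5, value 21+30=51
- B+D: size 2+6=8, value 21+29=50
- C: size 3, value 30
Best: 59 pts.

59 pts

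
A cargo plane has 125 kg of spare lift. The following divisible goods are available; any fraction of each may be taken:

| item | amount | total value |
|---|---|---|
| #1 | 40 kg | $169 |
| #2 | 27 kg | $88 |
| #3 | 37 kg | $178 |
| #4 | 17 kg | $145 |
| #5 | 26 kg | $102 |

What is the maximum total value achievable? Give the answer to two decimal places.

Take in order of value per unit:
- #4 (145/17 per unit): all 17 → value 145, running total 145.00
- #3 (178/37 per unit): all 37 → value 178, running total 323.00
- #1 (169/40 per unit): all 40 → value 169, running total 492.00
- #5 (102/26 per unit): all 26 → value 102, running total 594.00
- #2 (88/27 per unit): 5 of 27 → value 5×88/27 = 16.2963, running total 610.30
Total 610.30.

610.30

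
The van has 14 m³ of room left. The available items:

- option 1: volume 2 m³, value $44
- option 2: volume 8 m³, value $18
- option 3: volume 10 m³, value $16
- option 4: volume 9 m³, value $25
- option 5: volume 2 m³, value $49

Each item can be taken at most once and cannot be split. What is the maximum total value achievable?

Check high-value combinations within 14 m³:
- option 1+option 4+option 5: volume 2+9+2=13, value 44+25+49=118
- option 1+option 2+option 5: volume 2+8+2=12, value 44+18+49=111
- option 1+option 3+option 5: volume 2+10+2=14, value 44+16+49=109
Best: $118.

$118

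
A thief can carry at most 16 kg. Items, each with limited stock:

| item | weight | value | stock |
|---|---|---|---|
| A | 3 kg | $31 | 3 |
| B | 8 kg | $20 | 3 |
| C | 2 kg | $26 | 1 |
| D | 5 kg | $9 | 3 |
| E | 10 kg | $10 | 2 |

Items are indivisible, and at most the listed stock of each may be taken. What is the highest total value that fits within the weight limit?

$128

Top feasible selections:
- 3×A + 1×C + 1×D: weight 16, value 128
- 3×A + 1×C: weight 11, value 119
- 2×A + 1×B + 1×C: weight 16, value 108
Best: $128.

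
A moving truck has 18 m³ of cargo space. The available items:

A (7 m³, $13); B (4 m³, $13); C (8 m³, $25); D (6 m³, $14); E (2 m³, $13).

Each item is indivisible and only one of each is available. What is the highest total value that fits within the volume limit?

Check high-value combinations within 18 m³:
- C+D+E: volume 8+6+2=16, value 25+14+13=52
- B+C+D: volume 4+8+6=18, value 13+25+14=52
- B+C+E: volume 4+8+2=14, value 13+25+13=51
Best: $52.

$52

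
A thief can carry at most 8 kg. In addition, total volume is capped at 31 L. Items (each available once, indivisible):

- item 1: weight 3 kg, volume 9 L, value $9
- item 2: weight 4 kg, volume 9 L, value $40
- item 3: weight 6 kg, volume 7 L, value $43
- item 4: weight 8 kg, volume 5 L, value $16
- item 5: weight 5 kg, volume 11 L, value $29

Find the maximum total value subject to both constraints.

Feasible sets respecting both limits:
- item 1+item 2: weight 7, volume 18, value 49
- item 3: weight 6, volume 7, value 43
- item 2: weight 4, volume 9, value 40
- item 1+item 5: weight 8, volume 20, value 38
Best: $49.

$49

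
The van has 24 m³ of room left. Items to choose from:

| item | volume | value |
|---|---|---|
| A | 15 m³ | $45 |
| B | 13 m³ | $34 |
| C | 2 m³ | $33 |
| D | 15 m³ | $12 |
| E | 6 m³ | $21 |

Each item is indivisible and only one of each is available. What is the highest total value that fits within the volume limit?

$99

This is a 0/1 knapsack; check combinations near the capacity.
- A+C+E: volume 15+2+6=23, value 45+33+21=99
- B+C+E: volume 13+2+6=21, value 34+33+21=88
- A+C: volume 15+2=17, value 45+33=78
- B+C: volume 13+2=15, value 34+33=67
Best: $99.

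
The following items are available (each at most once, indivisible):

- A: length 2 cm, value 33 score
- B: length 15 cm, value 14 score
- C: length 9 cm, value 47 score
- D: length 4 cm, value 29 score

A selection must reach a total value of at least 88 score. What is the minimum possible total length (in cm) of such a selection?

Subsets with value ≥ 88, sorted by total length:
- A+C+D: length 15, value 109
- A+B+C: length 26, value 94
Minimum length: 15 cm.

15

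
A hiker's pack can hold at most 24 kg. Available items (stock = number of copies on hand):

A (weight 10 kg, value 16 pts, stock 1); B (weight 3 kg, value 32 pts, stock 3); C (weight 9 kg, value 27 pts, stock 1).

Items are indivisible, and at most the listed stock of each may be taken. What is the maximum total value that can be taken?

Top feasible selections:
- 3×B + 1×C: weight 18, value 123
- 1×A + 3×B: weight 19, value 112
- 3×B: weight 9, value 96
- 2×B + 1×C: weight 15, value 91
Best: 123 pts.

123 pts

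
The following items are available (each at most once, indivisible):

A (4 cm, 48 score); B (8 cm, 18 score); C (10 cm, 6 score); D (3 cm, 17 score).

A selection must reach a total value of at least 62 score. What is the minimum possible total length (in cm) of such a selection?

Subsets with value ≥ 62, sorted by total length:
- A+D: length 7, value 65
- A+B: length 12, value 66
- A+B+D: length 15, value 83
Minimum length: 7 cm.

7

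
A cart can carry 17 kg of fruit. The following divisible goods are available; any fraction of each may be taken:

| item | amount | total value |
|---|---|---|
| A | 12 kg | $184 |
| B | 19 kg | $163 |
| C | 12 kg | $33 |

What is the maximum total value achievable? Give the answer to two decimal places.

Take in order of value per unit:
- A (184/12 per unit): all 12 → value 184, running total 184.00
- B (163/19 per unit): 5 of 19 → value 5×163/19 = 42.8947, running total 226.89
Total 226.89.

226.89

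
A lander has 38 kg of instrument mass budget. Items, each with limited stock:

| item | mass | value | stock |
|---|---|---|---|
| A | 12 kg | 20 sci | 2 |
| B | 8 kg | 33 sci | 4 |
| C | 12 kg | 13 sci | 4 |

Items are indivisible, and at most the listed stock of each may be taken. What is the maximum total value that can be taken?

132 sci

Top feasible selections:
- 4×B: mass 32, value 132
- 1×A + 3×B: mass 36, value 119
- 3×B + 1×C: mass 36, value 112
Best: 132 sci.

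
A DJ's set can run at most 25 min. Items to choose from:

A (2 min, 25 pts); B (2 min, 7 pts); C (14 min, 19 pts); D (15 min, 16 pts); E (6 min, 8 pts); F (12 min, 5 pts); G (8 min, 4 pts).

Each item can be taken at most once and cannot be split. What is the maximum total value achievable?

59 pts

Check high-value combinations within 25 min:
- A+B+C+E: duration 2+2+14+6=24, value 25+7+19+8=59
- A+B+D+E: duration 2+2+15+6=25, value 25+7+16+8=56
- A+C+E: duration 2+14+6=22, value 25+19+8=52
- A+B+C: duration 2+2+14=18, value 25+7+19=51
Best: 59 pts.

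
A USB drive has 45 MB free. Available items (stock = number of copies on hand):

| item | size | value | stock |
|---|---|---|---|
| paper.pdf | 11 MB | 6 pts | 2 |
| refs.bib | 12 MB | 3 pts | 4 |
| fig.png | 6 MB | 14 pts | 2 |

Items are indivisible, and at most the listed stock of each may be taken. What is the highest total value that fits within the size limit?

40 pts

Best selections within size 45 and stock limits:
- 2×paper.pdf + 2×fig.png: size 34, value 40
- 1×paper.pdf + 1×refs.bib + 2×fig.png: size 35, value 37
- 1×paper.pdf + 2×fig.png: size 23, value 34
Best: 40 pts.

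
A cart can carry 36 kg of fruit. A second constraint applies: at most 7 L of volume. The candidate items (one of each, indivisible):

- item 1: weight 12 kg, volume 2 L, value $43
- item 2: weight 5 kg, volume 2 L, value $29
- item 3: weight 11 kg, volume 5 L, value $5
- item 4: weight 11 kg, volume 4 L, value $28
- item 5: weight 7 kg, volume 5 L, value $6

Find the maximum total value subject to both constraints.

Feasible sets respecting both limits:
- item 1+item 2: weight 17, volume 4, value 72
- item 1+item 4: weight 23, volume 6, value 71
- item 2+item 4: weight 16, volume 6, value 57
Best: $72.

$72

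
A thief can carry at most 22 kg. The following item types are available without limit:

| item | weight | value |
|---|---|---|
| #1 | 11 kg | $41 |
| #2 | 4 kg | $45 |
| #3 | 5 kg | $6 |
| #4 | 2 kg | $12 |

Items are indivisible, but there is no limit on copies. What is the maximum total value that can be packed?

Best value-per-unit is #2 at 45/4; filling with it alone gives 5×45 = 225.
Optimal mix: 5×#2 + 1×#4 → weight 22, value 237.

$237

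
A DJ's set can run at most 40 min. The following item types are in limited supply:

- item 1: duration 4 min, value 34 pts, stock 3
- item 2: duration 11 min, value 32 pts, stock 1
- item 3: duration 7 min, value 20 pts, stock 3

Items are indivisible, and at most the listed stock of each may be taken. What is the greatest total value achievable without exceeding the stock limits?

174 pts

Best selections within duration 40 and stock limits:
- 3×item 1 + 1×item 2 + 2×item 3: duration 37, value 174
- 3×item 1 + 3×item 3: duration 33, value 162
Best: 174 pts.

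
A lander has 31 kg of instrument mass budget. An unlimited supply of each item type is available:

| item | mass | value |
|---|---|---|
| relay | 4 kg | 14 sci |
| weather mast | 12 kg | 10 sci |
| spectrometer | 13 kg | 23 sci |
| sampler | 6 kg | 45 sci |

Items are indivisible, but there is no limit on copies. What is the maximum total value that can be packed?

Best value-per-unit is sampler at 45/6, and filling with it alone uses mass 5×6=30. No mix of the others beats 5×45 = 225.

225 sci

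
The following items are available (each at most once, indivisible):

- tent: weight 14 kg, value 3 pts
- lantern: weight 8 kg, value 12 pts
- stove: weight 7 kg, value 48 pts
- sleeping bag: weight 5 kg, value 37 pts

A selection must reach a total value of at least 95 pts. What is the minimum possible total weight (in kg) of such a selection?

20

Subsets with value ≥ 95, sorted by total weight:
- lantern+stove+sleeping bag: weight 20, value 97
- tent+lantern+stove+sleeping bag: weight 34, value 100
Minimum weight: 20 kg.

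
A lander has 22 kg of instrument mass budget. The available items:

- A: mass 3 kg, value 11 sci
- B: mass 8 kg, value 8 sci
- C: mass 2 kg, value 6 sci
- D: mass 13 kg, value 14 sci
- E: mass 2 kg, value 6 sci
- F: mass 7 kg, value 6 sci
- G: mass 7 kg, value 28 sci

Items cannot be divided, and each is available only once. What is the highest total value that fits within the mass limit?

59 sci

Check high-value combinations within 22 kg:
- A+B+C+E+G: mass 3+8+2+2+7=22, value 11+8+6+6+28=59
- A+C+E+F+G: mass 3+2+2+7+7=21, value 11+6+6+6+28=57
- A+B+C+G: mass 3+8+2+7=20, value 11+8+6+28=53
- A+B+E+G: mass 3+8+2+7=20, value 11+8+6+28=53
- A+C+E+G: mass 3+2+2+7=14, value 11+6+6+28=51
Best: 59 sci.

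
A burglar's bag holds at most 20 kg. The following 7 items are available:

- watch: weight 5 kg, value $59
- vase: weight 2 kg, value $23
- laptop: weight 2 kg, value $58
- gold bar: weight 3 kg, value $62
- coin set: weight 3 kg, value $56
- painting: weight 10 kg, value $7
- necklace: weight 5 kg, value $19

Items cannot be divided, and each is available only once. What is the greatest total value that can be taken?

Check high-value combinations within 20 kg:
- watch+vase+laptop+gold bar+coin set+necklace: weight 5+2+2+3+3+5=20, value 59+23+58+62+56+19=277
- watch+vase+laptop+gold bar+coin set: weight 5+2+2+3+3=15, value 59+23+58+62+56=258
- watch+laptop+gold bar+coin set+necklace: weight 5+2+3+3+5=18, value 59+58+62+56+19=254
- watch+laptop+gold bar+coin set: weight 5+2+3+3=13, value 59+58+62+56=235
Best: $277.

$277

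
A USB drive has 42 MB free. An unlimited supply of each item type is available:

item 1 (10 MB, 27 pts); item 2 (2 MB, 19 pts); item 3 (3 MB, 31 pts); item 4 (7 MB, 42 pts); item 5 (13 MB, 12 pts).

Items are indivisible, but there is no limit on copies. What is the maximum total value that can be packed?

434 pts

Best value-per-unit is item 3 at 31/3, and filling with it alone uses size 14×3=42. No mix of the others beats 14×31 = 434.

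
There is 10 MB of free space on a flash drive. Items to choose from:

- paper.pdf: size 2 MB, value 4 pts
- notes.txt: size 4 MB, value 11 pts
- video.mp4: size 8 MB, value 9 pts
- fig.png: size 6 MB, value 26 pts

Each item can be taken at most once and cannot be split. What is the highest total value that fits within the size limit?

Check high-value combinations within 10 MB:
- notes.txt+fig.png: size 4+6=10, value 11+26=37
- paper.pdf+fig.png: size 2+6=8, value 4+26=30
- fig.png: size 6, value 26
- paper.pdf+notes.txt: size 2+4=6, value 4+11=15
Best: 37 pts.

37 pts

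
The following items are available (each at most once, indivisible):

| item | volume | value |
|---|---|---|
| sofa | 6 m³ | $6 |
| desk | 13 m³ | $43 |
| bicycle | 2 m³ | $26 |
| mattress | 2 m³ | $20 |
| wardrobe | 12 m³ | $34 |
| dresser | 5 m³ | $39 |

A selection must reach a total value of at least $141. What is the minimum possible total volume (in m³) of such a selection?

Subsets with value ≥ 141, sorted by total volume:
- desk+bicycle+wardrobe+dresser: volume 32, value 142
- desk+bicycle+mattress+wardrobe+dresser: volume 34, value 162
- sofa+desk+bicycle+wardrobe+dresser: volume 38, value 148
Minimum volume: 32 m³.

32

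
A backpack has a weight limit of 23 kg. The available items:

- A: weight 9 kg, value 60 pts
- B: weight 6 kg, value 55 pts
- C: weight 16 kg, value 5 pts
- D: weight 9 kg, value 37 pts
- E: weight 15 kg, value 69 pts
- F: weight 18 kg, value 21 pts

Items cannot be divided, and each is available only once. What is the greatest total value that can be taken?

Check high-value combinations within 23 kg:
- B+E: weight 6+15=21, value 55+69=124
- A+B: weight 9+6=15, value 60+55=115
- A+D: weight 9+9=18, value 60+37=97
- B+D: weight 6+9=15, value 55+37=92
Best: 124 pts.

124 pts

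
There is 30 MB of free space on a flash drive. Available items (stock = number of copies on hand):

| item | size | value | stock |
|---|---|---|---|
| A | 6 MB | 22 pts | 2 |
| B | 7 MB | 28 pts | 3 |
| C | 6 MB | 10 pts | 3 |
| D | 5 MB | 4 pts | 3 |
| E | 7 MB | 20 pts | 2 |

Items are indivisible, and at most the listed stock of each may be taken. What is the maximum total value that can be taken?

Top feasible selections:
- 1×A + 3×B: size 27, value 106
- 3×B + 1×E: size 28, value 104
Best: 106 pts.

106 pts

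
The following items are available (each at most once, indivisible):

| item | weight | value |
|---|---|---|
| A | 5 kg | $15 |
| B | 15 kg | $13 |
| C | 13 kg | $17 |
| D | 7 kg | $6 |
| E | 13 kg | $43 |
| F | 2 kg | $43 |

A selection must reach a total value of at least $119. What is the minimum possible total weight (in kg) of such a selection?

Subsets with value ≥ 119, sorted by total weight:
- A+C+D+E+F: weight 40, value 124
- A+B+D+E+F: weight 42, value 120
- A+B+C+E+F: weight 48, value 131
- B+C+D+E+F: weight 50, value 122
Minimum weight: 40 kg.

40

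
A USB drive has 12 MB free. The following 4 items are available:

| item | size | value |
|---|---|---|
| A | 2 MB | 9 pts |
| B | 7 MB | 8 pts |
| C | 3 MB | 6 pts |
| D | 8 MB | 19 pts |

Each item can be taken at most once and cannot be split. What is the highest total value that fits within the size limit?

Check high-value combinations within 12 MB:
- A+D: size 2+8=10, value 9+19=28
- C+D: size 3+8=11, value 6+19=25
- A+B+C: size 2+7+3=12, value 9+8+6=23
- D: size 8, value 19
Best: 28 pts.

28 pts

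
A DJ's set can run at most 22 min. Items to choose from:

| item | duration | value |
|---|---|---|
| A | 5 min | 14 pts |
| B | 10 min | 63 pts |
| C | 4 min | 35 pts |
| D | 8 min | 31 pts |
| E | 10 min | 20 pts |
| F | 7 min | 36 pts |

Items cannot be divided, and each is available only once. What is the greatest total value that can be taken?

134 pts

This is a 0/1 knapsack; check combinations near the capacity.
- B+C+F: duration 10+4+7=21, value 63+35+36=134
- B+C+D: duration 10+4+8=22, value 63+35+31=129
- A+B+F: duration 5+10+7=22, value 14+63+36=113
- A+B+C: duration 5+10+4=19, value 14+63+35=112
Best: 134 pts.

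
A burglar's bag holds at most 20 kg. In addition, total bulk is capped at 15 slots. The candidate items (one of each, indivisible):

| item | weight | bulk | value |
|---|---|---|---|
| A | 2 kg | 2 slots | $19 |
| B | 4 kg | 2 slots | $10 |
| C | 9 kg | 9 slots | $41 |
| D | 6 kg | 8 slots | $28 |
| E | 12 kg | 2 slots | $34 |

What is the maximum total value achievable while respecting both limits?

$81

Feasible sets respecting both limits:
- A+D+E: weight 20, bulk 12, value 81
- A+B+C: weight 15, bulk 13, value 70
- A+B+E: weight 18, bulk 6, value 63
- D+E: weight 18, bulk 10, value 62
Best: $81.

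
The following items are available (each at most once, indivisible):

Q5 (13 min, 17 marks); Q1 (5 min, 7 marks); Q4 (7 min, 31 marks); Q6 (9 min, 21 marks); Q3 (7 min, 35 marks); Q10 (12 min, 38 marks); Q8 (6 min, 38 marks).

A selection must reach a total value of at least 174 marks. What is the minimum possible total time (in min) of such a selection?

Subsets with value ≥ 174, sorted by total time:
- Q5+Q4+Q6+Q3+Q10+Q8: time 54, value 180
- Q5+Q1+Q4+Q6+Q3+Q10+Q8: time 59, value 187
Minimum time: 54 min.

54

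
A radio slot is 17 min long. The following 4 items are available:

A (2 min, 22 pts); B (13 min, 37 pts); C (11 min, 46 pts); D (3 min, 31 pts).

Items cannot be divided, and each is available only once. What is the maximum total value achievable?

99 pts

Check high-value combinations within 17 min:
- A+C+D: duration 2+11+3=16, value 22+46+31=99
- C+D: duration 11+3=14, value 46+31=77
- A+C: duration 2+11=13, value 22+46=68
- B+D: duration 13+3=16, value 37+31=68
Best: 99 pts.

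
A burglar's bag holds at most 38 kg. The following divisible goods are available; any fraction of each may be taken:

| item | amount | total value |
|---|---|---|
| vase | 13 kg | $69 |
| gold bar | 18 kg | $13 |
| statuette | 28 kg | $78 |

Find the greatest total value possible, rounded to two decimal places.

Take in order of value per unit:
- vase (69/13 per unit): all 13 → value 69, running total 69.00
- statuette (78/28 per unit): 25 of 28 → value 25×78/28 = 69.6429, running total 138.64
Total 138.64.

138.64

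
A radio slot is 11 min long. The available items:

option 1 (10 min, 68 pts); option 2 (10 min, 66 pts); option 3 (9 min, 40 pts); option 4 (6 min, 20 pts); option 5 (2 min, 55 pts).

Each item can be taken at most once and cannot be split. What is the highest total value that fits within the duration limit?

This is a 0/1 knapsack; check combinations near the capacity.
- option 3+option 5: duration 9+2=11, value 40+55=95
- option 4+option 5: duration 6+2=8, value 20+55=75
- option 1: duration 10, value 68
- option 2: duration 10, value 66
- option 5: duration 2, value 55
Best: 95 pts.

95 pts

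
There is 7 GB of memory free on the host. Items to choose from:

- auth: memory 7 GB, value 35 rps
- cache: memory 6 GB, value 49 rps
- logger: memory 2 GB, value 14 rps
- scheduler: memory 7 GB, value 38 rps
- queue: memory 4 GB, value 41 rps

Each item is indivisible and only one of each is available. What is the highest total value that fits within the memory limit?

This is a 0/1 knapsack; check combinations near the capacity.
- logger+queue: memory 2+4=6, value 14+41=55
- cache: memory 6, value 49
- queue: memory 4, value 41
- scheduler: memory 7, value 38
- auth: memory 7, value 35
Best: 55 rps.

55 rps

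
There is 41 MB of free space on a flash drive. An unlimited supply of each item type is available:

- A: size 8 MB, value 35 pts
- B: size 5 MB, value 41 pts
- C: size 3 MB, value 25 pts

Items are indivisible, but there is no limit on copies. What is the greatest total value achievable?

341 pts

Best value-per-unit is C at 25/3; filling with it alone gives 13×25 = 325.
Optimal mix: 1×B + 12×C → size 41, value 341.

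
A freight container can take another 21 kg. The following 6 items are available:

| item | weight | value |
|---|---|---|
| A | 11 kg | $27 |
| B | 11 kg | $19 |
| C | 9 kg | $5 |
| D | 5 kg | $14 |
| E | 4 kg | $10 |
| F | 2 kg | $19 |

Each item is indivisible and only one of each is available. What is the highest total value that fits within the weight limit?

Check high-value combinations within 21 kg:
- A+D+F: weight 11+5+2=18, value 27+14+19=60
- A+E+F: weight 11+4+2=17, value 27+10+19=56
- B+D+F: weight 11+5+2=18, value 19+14+19=52
- A+D+E: weight 11+5+4=20, value 27+14+10=51
- B+E+F: weight 11+4+2=17, value 19+10+19=48
Best: $60.

$60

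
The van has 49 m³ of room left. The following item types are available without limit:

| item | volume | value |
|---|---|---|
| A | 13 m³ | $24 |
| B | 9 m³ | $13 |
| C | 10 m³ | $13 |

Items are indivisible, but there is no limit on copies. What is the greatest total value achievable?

Best value-per-unit is A at 24/13; filling with it alone gives 3×24 = 72.
Optimal mix: 3×A + 1×B → volume 48, value 85.

$85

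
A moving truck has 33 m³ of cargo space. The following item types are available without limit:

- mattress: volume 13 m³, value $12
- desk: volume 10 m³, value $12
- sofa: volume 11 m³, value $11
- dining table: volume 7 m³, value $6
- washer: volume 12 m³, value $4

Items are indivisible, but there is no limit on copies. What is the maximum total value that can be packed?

$36

Best value-per-unit is desk at 12/10; filling with it alone gives 3×12 = 36.
Optimal mix: 1×mattress + 2×desk → volume 33, value 36.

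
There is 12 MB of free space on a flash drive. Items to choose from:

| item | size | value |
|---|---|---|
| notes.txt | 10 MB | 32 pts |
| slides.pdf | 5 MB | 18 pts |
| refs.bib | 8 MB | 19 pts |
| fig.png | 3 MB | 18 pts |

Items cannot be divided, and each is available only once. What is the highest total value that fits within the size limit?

Check high-value combinations within 12 MB:
- refs.bib+fig.png: size 8+3=11, value 19+18=37
- slides.pdf+fig.png: size 5+3=8, value 18+18=36
- notes.txt: size 10, value 32
- refs.bib: size 8, value 19
Best: 37 pts.

37 pts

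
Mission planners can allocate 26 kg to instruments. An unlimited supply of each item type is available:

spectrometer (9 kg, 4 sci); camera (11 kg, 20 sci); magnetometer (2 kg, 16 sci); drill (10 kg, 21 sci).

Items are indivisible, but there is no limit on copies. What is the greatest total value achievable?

Best value-per-unit is magnetometer at 16/2, and filling with it alone uses mass 13×2=26. No mix of the others beats 13×16 = 208.

208 sci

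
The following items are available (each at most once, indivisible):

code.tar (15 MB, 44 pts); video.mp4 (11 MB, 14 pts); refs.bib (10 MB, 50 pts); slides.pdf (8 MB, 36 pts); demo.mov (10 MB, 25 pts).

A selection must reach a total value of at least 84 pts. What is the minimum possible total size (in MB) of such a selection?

18

Subsets with value ≥ 84, sorted by total size:
- refs.bib+slides.pdf: size 18, value 86
- code.tar+refs.bib: size 25, value 94
Minimum size: 18 MB.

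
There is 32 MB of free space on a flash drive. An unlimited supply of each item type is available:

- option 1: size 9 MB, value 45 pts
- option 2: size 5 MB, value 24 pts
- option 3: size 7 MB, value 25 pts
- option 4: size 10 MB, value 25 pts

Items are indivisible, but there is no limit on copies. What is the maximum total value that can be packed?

159 pts

Best value-per-unit is option 1 at 45/9; filling with it alone gives 3×45 = 135.
Optimal mix: 3×option 1 + 1×option 2 → size 32, value 159.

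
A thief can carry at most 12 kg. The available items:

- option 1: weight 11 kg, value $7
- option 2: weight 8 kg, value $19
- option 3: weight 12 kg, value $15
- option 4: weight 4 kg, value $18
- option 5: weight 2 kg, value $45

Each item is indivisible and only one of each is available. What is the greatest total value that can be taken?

This is a 0/1 knapsack; check combinations near the capacity.
- option 2+option 5: weight 8+2=10, value 19+45=64
- option 4+option 5: weight 4+2=6, value 18+45=63
- option 5: weight 2, value 45
- option 2+option 4: weight 8+4=12, value 19+18=37
- option 2: weight 8, value 19
Best: $64.

$64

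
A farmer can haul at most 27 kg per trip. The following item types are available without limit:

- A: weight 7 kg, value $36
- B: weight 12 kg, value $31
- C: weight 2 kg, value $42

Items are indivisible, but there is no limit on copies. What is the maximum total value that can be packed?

$546

Best value-per-unit is C at 42/2, and filling with it alone uses weight 13×2=26. No mix of the others beats 13×42 = 546.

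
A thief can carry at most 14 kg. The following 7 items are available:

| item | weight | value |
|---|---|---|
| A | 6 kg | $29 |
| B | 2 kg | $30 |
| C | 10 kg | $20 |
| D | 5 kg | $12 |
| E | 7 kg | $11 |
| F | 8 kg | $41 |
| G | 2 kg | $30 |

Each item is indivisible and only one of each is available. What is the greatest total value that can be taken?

$101

Check high-value combinations within 14 kg:
- B+F+G: weight 2+8+2=12, value 30+41+30=101
- A+B+G: weight 6+2+2=10, value 29+30+30=89
- B+C+G: weight 2+10+2=14, value 30+20+30=80
- B+D+G: weight 2+5+2=9, value 30+12+30=72
- B+F: weight 2+8=10, value 30+41=71
Best: $101.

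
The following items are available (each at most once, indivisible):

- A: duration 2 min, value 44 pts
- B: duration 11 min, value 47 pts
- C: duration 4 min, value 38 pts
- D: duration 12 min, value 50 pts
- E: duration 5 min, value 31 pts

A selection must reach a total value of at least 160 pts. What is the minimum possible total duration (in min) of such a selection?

22

Subsets with value ≥ 160, sorted by total duration:
- A+B+C+E: duration 22, value 160
- A+C+D+E: duration 23, value 163
- A+B+C+D: duration 29, value 179
- A+B+D+E: duration 30, value 172
Minimum duration: 22 min.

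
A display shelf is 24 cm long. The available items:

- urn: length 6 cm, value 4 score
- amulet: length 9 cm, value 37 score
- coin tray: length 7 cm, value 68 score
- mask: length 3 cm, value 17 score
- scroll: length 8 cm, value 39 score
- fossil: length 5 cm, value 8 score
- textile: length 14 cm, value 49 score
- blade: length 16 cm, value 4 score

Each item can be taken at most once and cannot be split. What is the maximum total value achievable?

144 score

Check high-value combinations within 24 cm:
- amulet+coin tray+scroll: length 9+7+8=24, value 37+68+39=144
- coin tray+mask+textile: length 7+3+14=24, value 68+17+49=134
- coin tray+mask+scroll+fossil: length 7+3+8+5=23, value 68+17+39+8=132
- amulet+coin tray+mask+fossil: length 9+7+3+5=24, value 37+68+17+8=130
Best: 144 score.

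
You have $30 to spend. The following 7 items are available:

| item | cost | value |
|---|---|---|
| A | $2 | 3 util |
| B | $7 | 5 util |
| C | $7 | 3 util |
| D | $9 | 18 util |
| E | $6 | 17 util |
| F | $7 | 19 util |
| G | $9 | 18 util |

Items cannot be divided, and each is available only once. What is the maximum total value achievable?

Check high-value combinations within $30:
- B+D+E+F: cost 7+9+6+7=29, value 5+18+17+19=59
- B+E+F+G: cost 7+6+7+9=29, value 5+17+19+18=59
- A+D+F+G: cost 2+9+7+9=27, value 3+18+19+18=58
- A+D+E+F: cost 2+9+6+7=24, value 3+18+17+19=57
- A+E+F+G: cost 2+6+7+9=24, value 3+17+19+18=57
Best: 59 util.

59 util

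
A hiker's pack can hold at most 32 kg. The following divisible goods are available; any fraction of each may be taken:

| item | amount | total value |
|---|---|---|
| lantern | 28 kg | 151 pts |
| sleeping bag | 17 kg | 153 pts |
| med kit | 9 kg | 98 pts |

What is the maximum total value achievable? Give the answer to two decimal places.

283.36

Take in order of value per unit:
- med kit (98/9 per unit): all 9 → value 98, running total 98.00
- sleeping bag (153/17 per unit): all 17 → value 153, running total 251.00
- lantern (151/28 per unit): 6 of 28 → value 6×151/28 = 32.3571, running total 283.36
Total 283.36.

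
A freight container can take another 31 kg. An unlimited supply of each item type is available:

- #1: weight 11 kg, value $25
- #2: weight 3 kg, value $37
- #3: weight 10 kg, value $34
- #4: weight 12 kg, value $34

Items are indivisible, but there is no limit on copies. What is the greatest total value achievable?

$370

Best value-per-unit is #2 at 37/3, and filling with it alone uses weight 10×3=30. No mix of the others beats 10×37 = 370.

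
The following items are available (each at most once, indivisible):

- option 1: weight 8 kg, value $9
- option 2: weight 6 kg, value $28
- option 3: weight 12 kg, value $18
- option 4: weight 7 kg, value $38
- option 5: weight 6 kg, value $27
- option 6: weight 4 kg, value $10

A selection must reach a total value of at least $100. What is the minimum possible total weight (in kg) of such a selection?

23

Subsets with value ≥ 100, sorted by total weight:
- option 2+option 4+option 5+option 6: weight 23, value 103
- option 1+option 2+option 4+option 5: weight 27, value 102
- option 1+option 2+option 4+option 5+option 6: weight 31, value 112
Minimum weight: 23 kg.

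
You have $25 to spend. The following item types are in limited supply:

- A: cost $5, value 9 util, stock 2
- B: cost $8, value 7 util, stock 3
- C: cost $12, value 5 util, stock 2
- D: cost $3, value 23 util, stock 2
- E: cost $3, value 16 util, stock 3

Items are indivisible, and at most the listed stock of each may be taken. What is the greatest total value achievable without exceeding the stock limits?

112 util

Top feasible selections:
- 2×A + 2×D + 3×E: cost 25, value 112
- 1×A + 2×D + 3×E: cost 20, value 103
- 1×B + 2×D + 3×E: cost 23, value 101
Best: 112 util.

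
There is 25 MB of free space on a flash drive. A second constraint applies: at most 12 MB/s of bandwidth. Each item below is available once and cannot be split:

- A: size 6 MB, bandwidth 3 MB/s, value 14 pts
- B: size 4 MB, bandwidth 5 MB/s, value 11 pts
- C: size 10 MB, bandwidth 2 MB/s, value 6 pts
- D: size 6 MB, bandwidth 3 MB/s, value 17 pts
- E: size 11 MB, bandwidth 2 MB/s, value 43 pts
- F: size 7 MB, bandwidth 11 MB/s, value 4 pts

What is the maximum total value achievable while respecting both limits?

74 pts

Feasible sets respecting both limits:
- A+D+E: size 23, bandwidth 8, value 74
- B+D+E: size 21, bandwidth 10, value 71
- A+B+E: size 21, bandwidth 10, value 68
- B+C+E: size 25, bandwidth 9, value 60
Best: 74 pts.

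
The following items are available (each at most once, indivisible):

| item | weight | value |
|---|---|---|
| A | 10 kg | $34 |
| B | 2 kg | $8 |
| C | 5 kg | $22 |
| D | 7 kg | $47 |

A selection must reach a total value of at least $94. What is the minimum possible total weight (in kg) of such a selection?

Subsets with value ≥ 94, sorted by total weight:
- A+C+D: weight 22, value 103
- A+B+C+D: weight 24, value 111
Minimum weight: 22 kg.

22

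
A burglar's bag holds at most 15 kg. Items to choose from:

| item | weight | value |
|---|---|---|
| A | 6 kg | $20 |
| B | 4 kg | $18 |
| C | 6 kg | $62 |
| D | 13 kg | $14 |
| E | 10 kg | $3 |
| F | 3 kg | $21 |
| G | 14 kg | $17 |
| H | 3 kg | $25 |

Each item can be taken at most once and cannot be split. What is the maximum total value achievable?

Check high-value combinations within 15 kg:
- C+F+H: weight 6+3+3=12, value 62+21+25=108
- A+C+H: weight 6+6+3=15, value 20+62+25=107
- B+C+H: weight 4+6+3=13, value 18+62+25=105
- A+C+F: weight 6+6+3=15, value 20+62+21=103
Best: $108.

$108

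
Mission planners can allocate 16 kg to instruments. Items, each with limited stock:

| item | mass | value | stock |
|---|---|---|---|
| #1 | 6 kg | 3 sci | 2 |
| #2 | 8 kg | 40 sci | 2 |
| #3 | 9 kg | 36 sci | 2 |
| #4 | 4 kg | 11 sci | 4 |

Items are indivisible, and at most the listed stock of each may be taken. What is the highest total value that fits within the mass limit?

80 sci

Best selections within mass 16 and stock limits:
- 2×#2: mass 16, value 80
- 1×#2 + 2×#4: mass 16, value 62
- 1×#2 + 1×#4: mass 12, value 51
Best: 80 sci.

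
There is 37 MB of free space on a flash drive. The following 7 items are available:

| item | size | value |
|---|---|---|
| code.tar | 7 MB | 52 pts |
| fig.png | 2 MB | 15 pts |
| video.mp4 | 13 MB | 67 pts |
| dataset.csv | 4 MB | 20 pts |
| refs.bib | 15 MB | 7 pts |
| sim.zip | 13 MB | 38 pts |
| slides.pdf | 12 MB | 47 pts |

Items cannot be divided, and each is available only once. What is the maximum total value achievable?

Check high-value combinations within 37 MB:
- code.tar+video.mp4+dataset.csv+slides.pdf: size 7+13+4+12=36, value 52+67+20+47=186
- code.tar+fig.png+video.mp4+slides.pdf: size 7+2+13+12=34, value 52+15+67+47=181
- code.tar+video.mp4+dataset.csv+sim.zip: size 7+13+4+13=37, value 52+67+20+38=177
- code.tar+fig.png+video.mp4+sim.zip: size 7+2+13+13=35, value 52+15+67+38=172
- code.tar+video.mp4+slides.pdf: size 7+13+12=32, value 52+67+47=166
Best: 186 pts.

186 pts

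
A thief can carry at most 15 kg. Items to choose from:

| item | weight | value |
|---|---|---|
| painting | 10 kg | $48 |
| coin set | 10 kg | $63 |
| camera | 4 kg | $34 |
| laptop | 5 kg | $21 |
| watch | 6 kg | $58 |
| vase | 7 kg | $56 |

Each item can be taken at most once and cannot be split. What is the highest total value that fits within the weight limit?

Check high-value combinations within 15 kg:
- watch+vase: weight 6+7=13, value 58+56=114
- camera+laptop+watch: weight 4+5+6=15, value 34+21+58=113
- coin set+camera: weight 10+4=14, value 63+34=97
Best: $114.

$114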